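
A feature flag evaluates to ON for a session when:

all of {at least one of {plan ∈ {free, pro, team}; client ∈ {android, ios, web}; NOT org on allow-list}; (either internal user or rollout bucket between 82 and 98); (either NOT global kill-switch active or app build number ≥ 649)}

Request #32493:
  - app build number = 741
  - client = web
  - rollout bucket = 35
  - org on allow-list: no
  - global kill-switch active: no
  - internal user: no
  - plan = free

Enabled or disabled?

Disabled

Atomic conditions:
  plan ∈ {free, pro, team}: free is in the set → true
  client ∈ {android, ios, web}: web is in the set → true
  NOT org on allow-list: no → true
  internal user: no → false
  rollout bucket between 82 and 98: 35 in [82, 98] is false
  NOT global kill-switch active: no → true
  app build number ≥ 649: 741 ≥ 649 is true
Combine:
[1] true OR true OR true = true
[2] false OR false = false
[3] true OR true = true
[root] true AND false AND true = false
Overall: false → disabled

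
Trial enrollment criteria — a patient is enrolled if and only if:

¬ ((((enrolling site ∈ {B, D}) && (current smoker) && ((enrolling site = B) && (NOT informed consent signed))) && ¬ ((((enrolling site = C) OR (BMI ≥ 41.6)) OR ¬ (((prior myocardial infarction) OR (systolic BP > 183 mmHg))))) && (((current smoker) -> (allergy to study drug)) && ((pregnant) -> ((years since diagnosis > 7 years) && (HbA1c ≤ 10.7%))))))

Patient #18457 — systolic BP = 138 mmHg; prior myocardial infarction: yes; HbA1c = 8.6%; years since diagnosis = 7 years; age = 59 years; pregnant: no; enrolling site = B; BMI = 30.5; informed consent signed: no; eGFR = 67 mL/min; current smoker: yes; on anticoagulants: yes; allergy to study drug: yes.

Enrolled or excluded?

Atomic conditions:
  enrolling site ∈ {B, D}: B is in the set → true
  current smoker: yes → true
  enrolling site = B: B == B is true
  NOT informed consent signed: no → true
  enrolling site = C: B == C is false
  BMI ≥ 41.6: 30.5 ≥ 41.6 is false
  prior myocardial infarction: yes → true
  systolic BP > 183 mmHg: 138 > 183 is false
  allergy to study drug: yes → true
  pregnant: no → false
  years since diagnosis > 7 years: 7 > 7 is false
  HbA1c ≤ 10.7%: 8.6 ≤ 10.7 is true
Combine:
[1.1.3] true AND true = true
[1.1] true AND true AND true = true
[1.2.1.1] false OR false = false
[1.2.1.2.1] true OR false = true
[1.2.1.2] NOT true = false
[1.2.1] false OR false = false
[1.2] NOT false = true
[1.3.1] true → true = true
[1.3.2.2] false AND true = false
[1.3.2] false → false (antecedent false ⇒ implication holds) = true
[1.3] true AND true = true
[1] true AND true AND true = true
[root] NOT true = false
Overall: false → excluded

Excluded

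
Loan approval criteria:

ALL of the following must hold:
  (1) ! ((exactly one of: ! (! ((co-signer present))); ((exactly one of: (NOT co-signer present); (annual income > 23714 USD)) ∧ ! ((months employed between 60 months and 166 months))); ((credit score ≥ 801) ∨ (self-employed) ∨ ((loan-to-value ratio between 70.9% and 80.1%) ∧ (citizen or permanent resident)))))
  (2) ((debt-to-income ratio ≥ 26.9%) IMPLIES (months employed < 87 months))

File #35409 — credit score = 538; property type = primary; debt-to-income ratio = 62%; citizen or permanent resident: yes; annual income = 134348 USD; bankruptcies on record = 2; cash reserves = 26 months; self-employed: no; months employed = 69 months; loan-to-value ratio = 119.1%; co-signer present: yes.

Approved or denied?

Denied

Atomic conditions:
  co-signer present: yes → true
  NOT co-signer present: yes → false
  annual income > 23714 USD: 134348 > 23714 is true
  months employed between 60 months and 166 months: 69 in [60, 166] is true
  credit score ≥ 801: 538 ≥ 801 is false
  self-employed: no → false
  loan-to-value ratio between 70.9% and 80.1%: 119.1 in [70.9, 80.1] is false
  citizen or permanent resident: yes → true
  debt-to-income ratio ≥ 26.9%: 62 ≥ 26.9 is true
  months employed < 87 months: 69 < 87 is true
Combine:
[1.1.1.1] NOT true = false
[1.1.1] NOT false = true
[1.1.2.1] exactly-one(false, true) = true
[1.1.2.2] NOT true = false
[1.1.2] true AND false = false
[1.1.3.3] false AND true = false
[1.1.3] false OR false OR false = false
[1.1] exactly-one(true, false, false) = true
[1] NOT true = false
[2] true → true = true
[root] false AND true = false
Overall: false → denied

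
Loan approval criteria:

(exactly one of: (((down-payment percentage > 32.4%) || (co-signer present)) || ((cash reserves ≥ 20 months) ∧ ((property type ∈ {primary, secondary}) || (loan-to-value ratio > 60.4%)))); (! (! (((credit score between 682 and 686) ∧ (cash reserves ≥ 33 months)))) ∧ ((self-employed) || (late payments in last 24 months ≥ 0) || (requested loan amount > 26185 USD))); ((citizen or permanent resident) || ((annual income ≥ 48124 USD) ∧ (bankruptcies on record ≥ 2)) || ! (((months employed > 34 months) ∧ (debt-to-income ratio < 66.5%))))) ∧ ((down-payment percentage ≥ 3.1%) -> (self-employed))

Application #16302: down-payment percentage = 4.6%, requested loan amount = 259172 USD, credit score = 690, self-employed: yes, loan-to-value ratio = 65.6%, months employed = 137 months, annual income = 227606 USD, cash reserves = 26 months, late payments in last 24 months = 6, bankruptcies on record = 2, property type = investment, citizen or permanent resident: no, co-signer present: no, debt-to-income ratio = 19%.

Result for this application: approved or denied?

Denied

Atomic conditions:
  down-payment percentage > 32.4%: 4.6 > 32.4 is false
  co-signer present: no → false
  cash reserves ≥ 20 months: 26 ≥ 20 is true
  property type ∈ {primary, secondary}: investment is not in the set → false
  loan-to-value ratio > 60.4%: 65.6 > 60.4 is true
  credit score between 682 and 686: 690 in [682, 686] is false
  cash reserves ≥ 33 months: 26 ≥ 33 is false
  self-employed: yes → true
  late payments in last 24 months ≥ 0: 6 ≥ 0 is true
  requested loan amount > 26185 USD: 259172 > 26185 is true
  citizen or permanent resident: no → false
  annual income ≥ 48124 USD: 227606 ≥ 48124 is true
  bankruptcies on record ≥ 2: 2 ≥ 2 is true
  months employed > 34 months: 137 > 34 is true
  debt-to-income ratio < 66.5%: 19 < 66.5 is true
  down-payment percentage ≥ 3.1%: 4.6 ≥ 3.1 is true
Combine:
[1.1.1] false OR false = false
[1.1.2.2] false OR true = true
[1.1.2] true AND true = true
[1.1] false OR true = true
[1.2.1.1.1] false AND false = false
[1.2.1.1] NOT false = true
[1.2.1] NOT true = false
[1.2.2] true OR true OR true = true
[1.2] false AND true = false
[1.3.2] true AND true = true
[1.3.3.1] true AND true = true
[1.3.3] NOT true = false
[1.3] false OR true OR false = true
[1] exactly-one(true, false, true) = false
[2] true → true = true
[root] false AND true = false
Overall: false → denied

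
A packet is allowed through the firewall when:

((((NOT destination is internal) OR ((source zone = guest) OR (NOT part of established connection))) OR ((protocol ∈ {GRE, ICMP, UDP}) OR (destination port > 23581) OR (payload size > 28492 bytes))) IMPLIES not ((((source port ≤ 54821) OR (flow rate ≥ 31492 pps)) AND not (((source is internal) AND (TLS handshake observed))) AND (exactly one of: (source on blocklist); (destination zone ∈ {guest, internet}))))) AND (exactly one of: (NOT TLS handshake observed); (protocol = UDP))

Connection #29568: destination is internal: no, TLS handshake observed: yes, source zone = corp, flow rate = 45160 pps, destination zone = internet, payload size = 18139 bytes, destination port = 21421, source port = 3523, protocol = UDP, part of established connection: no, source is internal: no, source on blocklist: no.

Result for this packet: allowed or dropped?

Dropped

Atomic conditions:
  NOT destination is internal: no → true
  source zone = guest: corp == guest is false
  NOT part of established connection: no → true
  protocol ∈ {GRE, ICMP, UDP}: UDP is in the set → true
  destination port > 23581: 21421 > 23581 is false
  payload size > 28492 bytes: 18139 > 28492 is false
  source port ≤ 54821: 3523 ≤ 54821 is true
  flow rate ≥ 31492 pps: 45160 ≥ 31492 is true
  source is internal: no → false
  TLS handshake observed: yes → true
  source on blocklist: no → false
  destination zone ∈ {guest, internet}: internet is in the set → true
  NOT TLS handshake observed: yes → false
  protocol = UDP: UDP == UDP is true
Combine:
[1.1.1.2] false OR true = true
[1.1.1] true OR true = true
[1.1.2] true OR false OR false = true
[1.1] true OR true = true
[1.2.1.1] true OR true = true
[1.2.1.2.1] false AND true = false
[1.2.1.2] NOT false = true
[1.2.1.3] exactly-one(false, true) = true
[1.2.1] true AND true AND true = true
[1.2] NOT true = false
[1] true → false = false
[2] exactly-one(false, true) = true
[root] false AND true = false
Overall: false → dropped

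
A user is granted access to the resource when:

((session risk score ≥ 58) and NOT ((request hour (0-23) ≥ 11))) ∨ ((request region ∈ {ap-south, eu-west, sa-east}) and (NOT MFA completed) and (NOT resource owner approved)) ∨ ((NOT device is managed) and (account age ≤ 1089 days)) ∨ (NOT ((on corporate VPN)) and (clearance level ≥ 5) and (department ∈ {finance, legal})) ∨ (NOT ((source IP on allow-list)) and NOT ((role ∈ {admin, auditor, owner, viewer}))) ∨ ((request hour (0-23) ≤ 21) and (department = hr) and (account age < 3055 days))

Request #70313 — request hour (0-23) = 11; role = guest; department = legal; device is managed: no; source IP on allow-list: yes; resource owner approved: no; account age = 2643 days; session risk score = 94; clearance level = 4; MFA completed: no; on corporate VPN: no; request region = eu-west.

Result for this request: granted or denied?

Atomic conditions:
  session risk score ≥ 58: 94 ≥ 58 is true
  request hour (0-23) ≥ 11: 11 ≥ 11 is true
  request region ∈ {ap-south, eu-west, sa-east}: eu-west is in the set → true
  NOT MFA completed: no → true
  NOT resource owner approved: no → true
  NOT device is managed: no → true
  account age ≤ 1089 days: 2643 ≤ 1089 is false
  on corporate VPN: no → false
  clearance level ≥ 5: 4 ≥ 5 is false
  department ∈ {finance, legal}: legal is in the set → true
  source IP on allow-list: yes → true
  role ∈ {admin, auditor, owner, viewer}: guest is not in the set → false
  request hour (0-23) ≤ 21: 11 ≤ 21 is true
  department = hr: legal == hr is false
  account age < 3055 days: 2643 < 3055 is true
Combine:
[1.2] NOT true = false
[1] true AND false = false
[2] true AND true AND true = true
[3] true AND false = false
[4.1] NOT false = true
[4] true AND false AND true = false
[5.1] NOT true = false
[5.2] NOT false = true
[5] false AND true = false
[6] true AND false AND true = false
[root] false OR true OR false OR false OR false OR false = true
Overall: true → granted

Granted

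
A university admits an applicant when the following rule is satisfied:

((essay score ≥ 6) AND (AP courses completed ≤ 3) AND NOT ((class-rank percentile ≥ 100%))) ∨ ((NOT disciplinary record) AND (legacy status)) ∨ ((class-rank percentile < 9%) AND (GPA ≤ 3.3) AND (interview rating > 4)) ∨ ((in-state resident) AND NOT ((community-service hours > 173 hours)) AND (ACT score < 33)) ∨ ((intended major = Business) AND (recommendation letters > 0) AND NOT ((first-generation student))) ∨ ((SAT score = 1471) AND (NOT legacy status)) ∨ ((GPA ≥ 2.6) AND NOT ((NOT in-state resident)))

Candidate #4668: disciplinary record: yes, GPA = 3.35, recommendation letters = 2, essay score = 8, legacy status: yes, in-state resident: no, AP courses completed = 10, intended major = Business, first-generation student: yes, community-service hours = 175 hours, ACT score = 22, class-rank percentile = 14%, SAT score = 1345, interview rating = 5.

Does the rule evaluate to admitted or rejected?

Rejected

Atomic conditions:
  essay score ≥ 6: 8 ≥ 6 is true
  AP courses completed ≤ 3: 10 ≤ 3 is false
  class-rank percentile ≥ 100%: 14 ≥ 100 is false
  NOT disciplinary record: yes → false
  legacy status: yes → true
  class-rank percentile < 9%: 14 < 9 is false
  GPA ≤ 3.3: 3.35 ≤ 3.3 is false
  interview rating > 4: 5 > 4 is true
  in-state resident: no → false
  community-service hours > 173 hours: 175 > 173 is true
  ACT score < 33: 22 < 33 is true
  intended major = Business: Business == Business is true
  recommendation letters > 0: 2 > 0 is true
  first-generation student: yes → true
  SAT score = 1471: 1345 == 1471 is false
  NOT legacy status: yes → false
  GPA ≥ 2.6: 3.35 ≥ 2.6 is true
  NOT in-state resident: no → true
Combine:
[1.3] NOT false = true
[1] true AND false AND true = false
[2] false AND true = false
[3] false AND false AND true = false
[4.2] NOT true = false
[4] false AND false AND true = false
[5.3] NOT true = false
[5] true AND true AND false = false
[6] false AND false = false
[7.2] NOT true = false
[7] true AND false = false
[root] false OR false OR false OR false OR false OR false OR false = false
Overall: false → rejected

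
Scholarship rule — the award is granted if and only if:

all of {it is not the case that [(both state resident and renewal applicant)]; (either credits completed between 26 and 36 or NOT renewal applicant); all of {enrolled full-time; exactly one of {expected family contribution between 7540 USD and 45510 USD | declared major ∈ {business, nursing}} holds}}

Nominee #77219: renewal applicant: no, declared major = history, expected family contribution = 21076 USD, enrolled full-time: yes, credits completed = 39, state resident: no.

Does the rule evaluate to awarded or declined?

Awarded

Atomic conditions:
  state resident: no → false
  renewal applicant: no → false
  credits completed between 26 and 36: 39 in [26, 36] is false
  NOT renewal applicant: no → true
  enrolled full-time: yes → true
  expected family contribution between 7540 USD and 45510 USD: 21076 in [7540, 45510] is true
  declared major ∈ {business, nursing}: history is not in the set → false
Combine:
[1.1] false AND false = false
[1] NOT false = true
[2] false OR true = true
[3.2] exactly-one(true, false) = true
[3] true AND true = true
[root] true AND true AND true = true
Overall: true → awarded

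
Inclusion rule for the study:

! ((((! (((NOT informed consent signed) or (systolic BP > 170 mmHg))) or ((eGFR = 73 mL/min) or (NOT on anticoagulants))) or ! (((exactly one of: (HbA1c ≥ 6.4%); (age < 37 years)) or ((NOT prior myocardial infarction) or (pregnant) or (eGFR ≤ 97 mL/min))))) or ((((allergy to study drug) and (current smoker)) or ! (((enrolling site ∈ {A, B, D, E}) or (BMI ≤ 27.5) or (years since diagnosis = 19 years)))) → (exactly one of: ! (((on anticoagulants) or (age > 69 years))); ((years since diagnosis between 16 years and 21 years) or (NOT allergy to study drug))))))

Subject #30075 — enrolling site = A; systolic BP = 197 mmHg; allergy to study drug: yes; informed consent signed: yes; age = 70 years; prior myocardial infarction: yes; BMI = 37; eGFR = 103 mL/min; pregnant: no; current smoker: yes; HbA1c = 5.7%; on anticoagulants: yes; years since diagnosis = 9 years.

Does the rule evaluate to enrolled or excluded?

Atomic conditions:
  NOT informed consent signed: yes → false
  systolic BP > 170 mmHg: 197 > 170 is true
  eGFR = 73 mL/min: 103 == 73 is false
  NOT on anticoagulants: yes → false
  HbA1c ≥ 6.4%: 5.7 ≥ 6.4 is false
  age < 37 years: 70 < 37 is false
  NOT prior myocardial infarction: yes → false
  pregnant: no → false
  eGFR ≤ 97 mL/min: 103 ≤ 97 is false
  allergy to study drug: yes → true
  current smoker: yes → true
  enrolling site ∈ {A, B, D, E}: A is in the set → true
  BMI ≤ 27.5: 37 ≤ 27.5 is false
  years since diagnosis = 19 years: 9 == 19 is false
  on anticoagulants: yes → true
  age > 69 years: 70 > 69 is true
  years since diagnosis between 16 years and 21 years: 9 in [16, 21] is false
  NOT allergy to study drug: yes → false
Combine:
[1.1.1.1.1] false OR true = true
[1.1.1.1] NOT true = false
[1.1.1.2] false OR false = false
[1.1.1] false OR false = false
[1.1.2.1.1] exactly-one(false, false) = false
[1.1.2.1.2] false OR false OR false = false
[1.1.2.1] false OR false = false
[1.1.2] NOT false = true
[1.1] false OR true = true
[1.2.1.1] true AND true = true
[1.2.1.2.1] true OR false OR false = true
[1.2.1.2] NOT true = false
[1.2.1] true OR false = true
[1.2.2.1.1] true OR true = true
[1.2.2.1] NOT true = false
[1.2.2.2] false OR false = false
[1.2.2] exactly-one(false, false) = false
[1.2] true → false = false
[1] true OR false = true
[root] NOT true = false
Overall: false → excluded

Excluded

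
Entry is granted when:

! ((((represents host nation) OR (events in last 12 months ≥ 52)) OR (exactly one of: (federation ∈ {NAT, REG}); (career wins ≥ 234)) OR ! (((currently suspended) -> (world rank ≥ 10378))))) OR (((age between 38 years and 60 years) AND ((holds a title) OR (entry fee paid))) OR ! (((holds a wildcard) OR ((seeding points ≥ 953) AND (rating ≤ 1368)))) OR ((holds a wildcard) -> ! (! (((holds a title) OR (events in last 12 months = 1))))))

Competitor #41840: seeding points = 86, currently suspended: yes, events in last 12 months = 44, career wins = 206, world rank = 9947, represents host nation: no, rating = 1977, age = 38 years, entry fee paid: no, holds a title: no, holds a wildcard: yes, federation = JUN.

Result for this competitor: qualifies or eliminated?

Atomic conditions:
  represents host nation: no → false
  events in last 12 months ≥ 52: 44 ≥ 52 is false
  federation ∈ {NAT, REG}: JUN is not in the set → false
  career wins ≥ 234: 206 ≥ 234 is false
  currently suspended: yes → true
  world rank ≥ 10378: 9947 ≥ 10378 is false
  age between 38 years and 60 years: 38 in [38, 60] is true
  holds a title: no → false
  entry fee paid: no → false
  holds a wildcard: yes → true
  seeding points ≥ 953: 86 ≥ 953 is false
  rating ≤ 1368: 1977 ≤ 1368 is false
  events in last 12 months = 1: 44 == 1 is false
Combine:
[1.1.1] false OR false = false
[1.1.2] exactly-one(false, false) = false
[1.1.3.1] true → false = false
[1.1.3] NOT false = true
[1.1] false OR false OR true = true
[1] NOT true = false
[2.1.2] false OR false = false
[2.1] true AND false = false
[2.2.1.2] false AND false = false
[2.2.1] true OR false = true
[2.2] NOT true = false
[2.3.2.1.1] false OR false = false
[2.3.2.1] NOT false = true
[2.3.2] NOT true = false
[2.3] true → false = false
[2] false OR false OR false = false
[root] false OR false = false
Overall: false → eliminated

Eliminated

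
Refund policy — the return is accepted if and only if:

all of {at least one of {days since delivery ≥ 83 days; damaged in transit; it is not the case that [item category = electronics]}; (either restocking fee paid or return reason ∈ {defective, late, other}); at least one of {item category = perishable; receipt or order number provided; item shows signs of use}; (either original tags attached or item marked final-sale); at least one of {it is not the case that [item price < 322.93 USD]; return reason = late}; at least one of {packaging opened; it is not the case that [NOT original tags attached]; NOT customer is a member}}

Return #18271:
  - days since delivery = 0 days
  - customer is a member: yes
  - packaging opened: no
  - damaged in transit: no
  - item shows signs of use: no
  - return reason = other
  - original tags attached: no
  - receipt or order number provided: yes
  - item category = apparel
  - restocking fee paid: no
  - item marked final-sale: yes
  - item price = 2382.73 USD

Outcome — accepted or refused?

Refused

Atomic conditions:
  days since delivery ≥ 83 days: 0 ≥ 83 is false
  damaged in transit: no → false
  item category = electronics: apparel == electronics is false
  restocking fee paid: no → false
  return reason ∈ {defective, late, other}: other is in the set → true
  item category = perishable: apparel == perishable is false
  receipt or order number provided: yes → true
  item shows signs of use: no → false
  original tags attached: no → false
  item marked final-sale: yes → true
  item price < 322.93 USD: 2382.73 < 322.93 is false
  return reason = late: other == late is false
  packaging opened: no → false
  NOT original tags attached: no → true
  NOT customer is a member: yes → false
Combine:
[1.3] NOT false = true
[1] false OR false OR true = true
[2] false OR true = true
[3] false OR true OR false = true
[4] false OR true = true
[5.1] NOT false = true
[5] true OR false = true
[6.2] NOT true = false
[6] false OR false OR false = false
[root] true AND true AND true AND true AND true AND false = false
Overall: false → refused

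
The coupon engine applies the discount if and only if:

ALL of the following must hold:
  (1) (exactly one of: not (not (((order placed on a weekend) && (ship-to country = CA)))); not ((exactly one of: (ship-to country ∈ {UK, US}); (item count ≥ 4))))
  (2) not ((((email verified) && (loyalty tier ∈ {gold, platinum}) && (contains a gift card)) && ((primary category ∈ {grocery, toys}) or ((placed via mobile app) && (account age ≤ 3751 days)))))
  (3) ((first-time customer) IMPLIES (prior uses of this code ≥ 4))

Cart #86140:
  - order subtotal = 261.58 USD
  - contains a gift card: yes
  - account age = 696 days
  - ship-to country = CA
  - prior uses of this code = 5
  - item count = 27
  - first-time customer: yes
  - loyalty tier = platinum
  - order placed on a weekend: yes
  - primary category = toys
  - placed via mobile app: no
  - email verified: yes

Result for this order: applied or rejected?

Atomic conditions:
  order placed on a weekend: yes → true
  ship-to country = CA: CA == CA is true
  ship-to country ∈ {UK, US}: CA is not in the set → false
  item count ≥ 4: 27 ≥ 4 is true
  email verified: yes → true
  loyalty tier ∈ {gold, platinum}: platinum is in the set → true
  contains a gift card: yes → true
  primary category ∈ {grocery, toys}: toys is in the set → true
  placed via mobile app: no → false
  account age ≤ 3751 days: 696 ≤ 3751 is true
  first-time customer: yes → true
  prior uses of this code ≥ 4: 5 ≥ 4 is true
Combine:
[1.1.1.1] true AND true = true
[1.1.1] NOT true = false
[1.1] NOT false = true
[1.2.1] exactly-one(false, true) = true
[1.2] NOT true = false
[1] exactly-one(true, false) = true
[2.1.1] true AND true AND true = true
[2.1.2.2] false AND true = false
[2.1.2] true OR false = true
[2.1] true AND true = true
[2] NOT true = false
[3] true → true = true
[root] true AND false AND true = false
Overall: false → rejected

Rejected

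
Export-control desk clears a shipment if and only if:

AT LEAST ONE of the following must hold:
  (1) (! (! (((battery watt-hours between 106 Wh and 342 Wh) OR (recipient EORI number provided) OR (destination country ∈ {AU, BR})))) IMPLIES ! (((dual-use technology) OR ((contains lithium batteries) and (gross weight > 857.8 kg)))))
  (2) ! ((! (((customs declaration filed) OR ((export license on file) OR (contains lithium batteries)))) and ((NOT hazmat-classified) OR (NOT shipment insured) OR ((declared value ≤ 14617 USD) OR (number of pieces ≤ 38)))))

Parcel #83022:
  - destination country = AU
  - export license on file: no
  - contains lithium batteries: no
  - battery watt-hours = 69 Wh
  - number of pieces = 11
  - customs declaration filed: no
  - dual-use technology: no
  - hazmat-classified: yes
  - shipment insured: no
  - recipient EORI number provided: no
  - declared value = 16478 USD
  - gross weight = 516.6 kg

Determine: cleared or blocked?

Atomic conditions:
  battery watt-hours between 106 Wh and 342 Wh: 69 in [106, 342] is false
  recipient EORI number provided: no → false
  destination country ∈ {AU, BR}: AU is in the set → true
  dual-use technology: no → false
  contains lithium batteries: no → false
  gross weight > 857.8 kg: 516.6 > 857.8 is false
  customs declaration filed: no → false
  export license on file: no → false
  NOT hazmat-classified: yes → false
  NOT shipment insured: no → true
  declared value ≤ 14617 USD: 16478 ≤ 14617 is false
  number of pieces ≤ 38: 11 ≤ 38 is true
Combine:
[1.1.1.1] false OR false OR true = true
[1.1.1] NOT true = false
[1.1] NOT false = true
[1.2.1.2] false AND false = false
[1.2.1] false OR false = false
[1.2] NOT false = true
[1] true → true = true
[2.1.1.1.2] false OR false = false
[2.1.1.1] false OR false = false
[2.1.1] NOT false = true
[2.1.2.3] false OR true = true
[2.1.2] false OR true OR true = true
[2.1] true AND true = true
[2] NOT true = false
[root] true OR false = true
Overall: true → cleared

Cleared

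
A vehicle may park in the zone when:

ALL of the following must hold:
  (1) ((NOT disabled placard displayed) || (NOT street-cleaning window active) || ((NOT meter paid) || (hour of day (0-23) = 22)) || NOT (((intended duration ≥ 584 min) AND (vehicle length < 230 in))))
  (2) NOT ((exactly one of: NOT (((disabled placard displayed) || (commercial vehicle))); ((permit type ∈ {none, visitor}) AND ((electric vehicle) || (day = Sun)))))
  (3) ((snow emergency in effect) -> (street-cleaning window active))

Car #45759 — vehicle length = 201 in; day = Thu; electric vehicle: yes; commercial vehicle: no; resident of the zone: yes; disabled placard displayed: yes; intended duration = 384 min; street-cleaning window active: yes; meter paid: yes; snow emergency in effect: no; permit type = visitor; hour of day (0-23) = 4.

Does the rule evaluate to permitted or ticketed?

Ticketed

Atomic conditions:
  NOT disabled placard displayed: yes → false
  NOT street-cleaning window active: yes → false
  NOT meter paid: yes → false
  hour of day (0-23) = 22: 4 == 22 is false
  intended duration ≥ 584 min: 384 ≥ 584 is false
  vehicle length < 230 in: 201 < 230 is true
  disabled placard displayed: yes → true
  commercial vehicle: no → false
  permit type ∈ {none, visitor}: visitor is in the set → true
  electric vehicle: yes → true
  day = Sun: Thu == Sun is false
  snow emergency in effect: no → false
  street-cleaning window active: yes → true
Combine:
[1.3] false OR false = false
[1.4.1] false AND true = false
[1.4] NOT false = true
[1] false OR false OR false OR true = true
[2.1.1.1] true OR false = true
[2.1.1] NOT true = false
[2.1.2.2] true OR false = true
[2.1.2] true AND true = true
[2.1] exactly-one(false, true) = true
[2] NOT true = false
[3] false → true (antecedent false ⇒ implication holds) = true
[root] true AND false AND true = false
Overall: false → ticketed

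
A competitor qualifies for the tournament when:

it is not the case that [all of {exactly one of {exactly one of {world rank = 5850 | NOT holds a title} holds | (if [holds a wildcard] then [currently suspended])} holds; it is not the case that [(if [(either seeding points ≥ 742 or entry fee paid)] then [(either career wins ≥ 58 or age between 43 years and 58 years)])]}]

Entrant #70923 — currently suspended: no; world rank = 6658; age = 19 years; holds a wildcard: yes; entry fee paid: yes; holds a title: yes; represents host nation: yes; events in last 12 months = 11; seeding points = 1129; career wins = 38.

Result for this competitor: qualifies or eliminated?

Atomic conditions:
  world rank = 5850: 6658 == 5850 is false
  NOT holds a title: yes → false
  holds a wildcard: yes → true
  currently suspended: no → false
  seeding points ≥ 742: 1129 ≥ 742 is true
  entry fee paid: yes → true
  career wins ≥ 58: 38 ≥ 58 is false
  age between 43 years and 58 years: 19 in [43, 58] is false
Combine:
[1.1.1] exactly-one(false, false) = false
[1.1.2] true → false = false
[1.1] exactly-one(false, false) = false
[1.2.1.1] true OR true = true
[1.2.1.2] false OR false = false
[1.2.1] true → false = false
[1.2] NOT false = true
[1] false AND true = false
[root] NOT false = true
Overall: true → qualifies

Qualifies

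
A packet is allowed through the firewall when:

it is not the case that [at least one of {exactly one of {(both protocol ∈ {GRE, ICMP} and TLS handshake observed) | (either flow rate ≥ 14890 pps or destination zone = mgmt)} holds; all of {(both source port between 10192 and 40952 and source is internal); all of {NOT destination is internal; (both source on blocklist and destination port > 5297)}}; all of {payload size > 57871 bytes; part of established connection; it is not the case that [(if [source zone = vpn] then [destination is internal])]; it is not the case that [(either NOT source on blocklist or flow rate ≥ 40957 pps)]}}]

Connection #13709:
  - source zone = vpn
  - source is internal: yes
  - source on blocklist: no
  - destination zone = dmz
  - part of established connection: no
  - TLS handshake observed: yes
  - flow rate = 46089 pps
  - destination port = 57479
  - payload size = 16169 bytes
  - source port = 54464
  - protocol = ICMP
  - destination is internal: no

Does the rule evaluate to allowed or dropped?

Atomic conditions:
  protocol ∈ {GRE, ICMP}: ICMP is in the set → true
  TLS handshake observed: yes → true
  flow rate ≥ 14890 pps: 46089 ≥ 14890 is true
  destination zone = mgmt: dmz == mgmt is false
  source port between 10192 and 40952: 54464 in [10192, 40952] is false
  source is internal: yes → true
  NOT destination is internal: no → true
  source on blocklist: no → false
  destination port > 5297: 57479 > 5297 is true
  payload size > 57871 bytes: 16169 > 57871 is false
  part of established connection: no → false
  source zone = vpn: vpn == vpn is true
  destination is internal: no → false
  NOT source on blocklist: no → true
  flow rate ≥ 40957 pps: 46089 ≥ 40957 is true
Combine:
[1.1.1] true AND true = true
[1.1.2] true OR false = true
[1.1] exactly-one(true, true) = false
[1.2.1] false AND true = false
[1.2.2.2] false AND true = false
[1.2.2] true AND false = false
[1.2] false AND false = false
[1.3.3.1] true → false = false
[1.3.3] NOT false = true
[1.3.4.1] true OR true = true
[1.3.4] NOT true = false
[1.3] false AND false AND true AND false = false
[1] false OR false OR false = false
[root] NOT false = true
Overall: true → allowed

Allowed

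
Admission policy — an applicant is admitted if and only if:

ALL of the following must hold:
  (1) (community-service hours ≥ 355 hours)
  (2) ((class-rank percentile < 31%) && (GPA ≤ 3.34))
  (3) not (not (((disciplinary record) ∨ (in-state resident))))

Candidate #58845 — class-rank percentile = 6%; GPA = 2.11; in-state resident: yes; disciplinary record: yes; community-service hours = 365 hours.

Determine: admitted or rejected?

Atomic conditions:
  community-service hours ≥ 355 hours: 365 ≥ 355 is true
  class-rank percentile < 31%: 6 < 31 is true
  GPA ≤ 3.34: 2.11 ≤ 3.34 is true
  disciplinary record: yes → true
  in-state resident: yes → true
Combine:
[2] true AND true = true
[3.1.1] true OR true = true
[3.1] NOT true = false
[3] NOT false = true
[root] true AND true AND true = true
Overall: true → admitted

Admitted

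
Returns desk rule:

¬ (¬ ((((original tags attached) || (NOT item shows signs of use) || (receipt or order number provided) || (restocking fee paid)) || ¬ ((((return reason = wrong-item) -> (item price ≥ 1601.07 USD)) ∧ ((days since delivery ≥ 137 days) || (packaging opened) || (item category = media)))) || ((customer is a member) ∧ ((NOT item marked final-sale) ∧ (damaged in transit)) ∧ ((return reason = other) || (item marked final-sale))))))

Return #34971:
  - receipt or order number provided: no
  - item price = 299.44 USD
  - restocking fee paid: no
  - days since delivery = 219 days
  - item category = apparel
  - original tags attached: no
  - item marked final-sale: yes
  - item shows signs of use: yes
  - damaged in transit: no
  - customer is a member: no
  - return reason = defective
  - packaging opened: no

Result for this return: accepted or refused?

Refused

Atomic conditions:
  original tags attached: no → false
  NOT item shows signs of use: yes → false
  receipt or order number provided: no → false
  restocking fee paid: no → false
  return reason = wrong-item: defective == wrong-item is false
  item price ≥ 1601.07 USD: 299.44 ≥ 1601.07 is false
  days since delivery ≥ 137 days: 219 ≥ 137 is true
  packaging opened: no → false
  item category = media: apparel == media is false
  customer is a member: no → false
  NOT item marked final-sale: yes → false
  damaged in transit: no → false
  return reason = other: defective == other is false
  item marked final-sale: yes → true
Combine:
[1.1.1] false OR false OR false OR false = false
[1.1.2.1.1] false → false (antecedent false ⇒ implication holds) = true
[1.1.2.1.2] true OR false OR false = true
[1.1.2.1] true AND true = true
[1.1.2] NOT true = false
[1.1.3.2] false AND false = false
[1.1.3.3] false OR true = true
[1.1.3] false AND false AND true = false
[1.1] false OR false OR false = false
[1] NOT false = true
[root] NOT true = false
Overall: false → refused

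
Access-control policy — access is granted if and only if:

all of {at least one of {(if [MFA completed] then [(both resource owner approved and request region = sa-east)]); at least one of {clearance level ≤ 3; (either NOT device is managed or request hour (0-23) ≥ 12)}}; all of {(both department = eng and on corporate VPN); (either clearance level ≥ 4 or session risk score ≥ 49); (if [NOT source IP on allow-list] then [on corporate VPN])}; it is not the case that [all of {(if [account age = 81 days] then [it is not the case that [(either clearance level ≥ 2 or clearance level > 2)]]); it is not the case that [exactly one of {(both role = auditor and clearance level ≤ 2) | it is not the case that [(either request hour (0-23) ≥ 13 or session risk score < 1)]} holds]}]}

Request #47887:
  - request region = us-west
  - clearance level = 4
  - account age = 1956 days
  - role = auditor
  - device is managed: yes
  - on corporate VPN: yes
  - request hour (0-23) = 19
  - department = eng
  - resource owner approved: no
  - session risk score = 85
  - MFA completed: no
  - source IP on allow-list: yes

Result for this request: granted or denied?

Denied

Atomic conditions:
  MFA completed: no → false
  resource owner approved: no → false
  request region = sa-east: us-west == sa-east is false
  clearance level ≤ 3: 4 ≤ 3 is false
  NOT device is managed: yes → false
  request hour (0-23) ≥ 12: 19 ≥ 12 is true
  department = eng: eng == eng is true
  on corporate VPN: yes → true
  clearance level ≥ 4: 4 ≥ 4 is true
  session risk score ≥ 49: 85 ≥ 49 is true
  NOT source IP on allow-list: yes → false
  account age = 81 days: 1956 == 81 is false
  clearance level ≥ 2: 4 ≥ 2 is true
  clearance level > 2: 4 > 2 is true
  role = auditor: auditor == auditor is true
  clearance level ≤ 2: 4 ≤ 2 is false
  request hour (0-23) ≥ 13: 19 ≥ 13 is true
  session risk score < 1: 85 < 1 is false
Combine:
[1.1.2] false AND false = false
[1.1] false → false (antecedent false ⇒ implication holds) = true
[1.2.2] false OR true = true
[1.2] false OR true = true
[1] true OR true = true
[2.1] true AND true = true
[2.2] true OR true = true
[2.3] false → true (antecedent false ⇒ implication holds) = true
[2] true AND true AND true = true
[3.1.1.2.1] true OR true = true
[3.1.1.2] NOT true = false
[3.1.1] false → false (antecedent false ⇒ implication holds) = true
[3.1.2.1.1] true AND false = false
[3.1.2.1.2.1] true OR false = true
[3.1.2.1.2] NOT true = false
[3.1.2.1] exactly-one(false, false) = false
[3.1.2] NOT false = true
[3.1] true AND true = true
[3] NOT true = false
[root] true AND true AND false = false
Overall: false → denied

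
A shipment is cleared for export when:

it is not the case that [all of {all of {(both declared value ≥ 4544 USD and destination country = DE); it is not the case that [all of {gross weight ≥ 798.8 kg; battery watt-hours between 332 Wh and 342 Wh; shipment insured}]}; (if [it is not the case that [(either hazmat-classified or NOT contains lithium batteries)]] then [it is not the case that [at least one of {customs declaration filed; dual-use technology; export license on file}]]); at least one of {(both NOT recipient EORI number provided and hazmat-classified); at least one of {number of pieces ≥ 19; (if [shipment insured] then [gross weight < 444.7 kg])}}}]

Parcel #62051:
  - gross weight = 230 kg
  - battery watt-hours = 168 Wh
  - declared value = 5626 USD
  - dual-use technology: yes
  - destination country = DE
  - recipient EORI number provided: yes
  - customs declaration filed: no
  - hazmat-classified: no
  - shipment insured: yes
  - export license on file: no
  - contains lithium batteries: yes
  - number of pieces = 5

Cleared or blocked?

Cleared

Atomic conditions:
  declared value ≥ 4544 USD: 5626 ≥ 4544 is true
  destination country = DE: DE == DE is true
  gross weight ≥ 798.8 kg: 230 ≥ 798.8 is false
  battery watt-hours between 332 Wh and 342 Wh: 168 in [332, 342] is false
  shipment insured: yes → true
  hazmat-classified: no → false
  NOT contains lithium batteries: yes → false
  customs declaration filed: no → false
  dual-use technology: yes → true
  export license on file: no → false
  NOT recipient EORI number provided: yes → false
  number of pieces ≥ 19: 5 ≥ 19 is false
  gross weight < 444.7 kg: 230 < 444.7 is true
Combine:
[1.1.1] true AND true = true
[1.1.2.1] false AND false AND true = false
[1.1.2] NOT false = true
[1.1] true AND true = true
[1.2.1.1] false OR false = false
[1.2.1] NOT false = true
[1.2.2.1] false OR true OR false = true
[1.2.2] NOT true = false
[1.2] true → false = false
[1.3.1] false AND false = false
[1.3.2.2] true → true = true
[1.3.2] false OR true = true
[1.3] false OR true = true
[1] true AND false AND true = false
[root] NOT false = true
Overall: true → cleared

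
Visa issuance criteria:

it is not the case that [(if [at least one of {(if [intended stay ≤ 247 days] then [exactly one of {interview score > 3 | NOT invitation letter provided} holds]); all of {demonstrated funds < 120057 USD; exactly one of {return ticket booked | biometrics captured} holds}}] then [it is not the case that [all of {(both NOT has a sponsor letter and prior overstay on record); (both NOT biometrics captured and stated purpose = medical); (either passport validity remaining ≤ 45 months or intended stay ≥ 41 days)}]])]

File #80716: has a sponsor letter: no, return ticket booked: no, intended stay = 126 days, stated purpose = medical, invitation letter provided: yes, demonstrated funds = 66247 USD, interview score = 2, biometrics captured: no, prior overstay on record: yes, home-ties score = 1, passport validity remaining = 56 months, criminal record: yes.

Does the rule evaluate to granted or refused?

Atomic conditions:
  intended stay ≤ 247 days: 126 ≤ 247 is true
  interview score > 3: 2 > 3 is false
  NOT invitation letter provided: yes → false
  demonstrated funds < 120057 USD: 66247 < 120057 is true
  return ticket booked: no → false
  biometrics captured: no → false
  NOT has a sponsor letter: no → true
  prior overstay on record: yes → true
  NOT biometrics captured: no → true
  stated purpose = medical: medical == medical is true
  passport validity remaining ≤ 45 months: 56 ≤ 45 is false
  intended stay ≥ 41 days: 126 ≥ 41 is true
Combine:
[1.1.1.2] exactly-one(false, false) = false
[1.1.1] true → false = false
[1.1.2.2] exactly-one(false, false) = false
[1.1.2] true AND false = false
[1.1] false OR false = false
[1.2.1.1] true AND true = true
[1.2.1.2] true AND true = true
[1.2.1.3] false OR true = true
[1.2.1] true AND true AND true = true
[1.2] NOT true = false
[1] false → false (antecedent false ⇒ implication holds) = true
[root] NOT true = false
Overall: false → refused

Refused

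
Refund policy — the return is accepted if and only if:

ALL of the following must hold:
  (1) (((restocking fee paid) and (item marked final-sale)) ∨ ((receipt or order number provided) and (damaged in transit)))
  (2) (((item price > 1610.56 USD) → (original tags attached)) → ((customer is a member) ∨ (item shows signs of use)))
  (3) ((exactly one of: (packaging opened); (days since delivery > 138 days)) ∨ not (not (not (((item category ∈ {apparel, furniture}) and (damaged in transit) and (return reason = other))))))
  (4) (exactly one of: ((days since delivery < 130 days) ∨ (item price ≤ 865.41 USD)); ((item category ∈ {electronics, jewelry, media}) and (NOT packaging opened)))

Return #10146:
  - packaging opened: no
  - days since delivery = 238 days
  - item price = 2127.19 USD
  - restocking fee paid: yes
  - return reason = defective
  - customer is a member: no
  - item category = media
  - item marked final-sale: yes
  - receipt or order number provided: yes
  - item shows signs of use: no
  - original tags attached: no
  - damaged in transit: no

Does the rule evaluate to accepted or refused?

Atomic conditions:
  restocking fee paid: yes → true
  item marked final-sale: yes → true
  receipt or order number provided: yes → true
  damaged in transit: no → false
  item price > 1610.56 USD: 2127.19 > 1610.56 is true
  original tags attached: no → false
  customer is a member: no → false
  item shows signs of use: no → false
  packaging opened: no → false
  days since delivery > 138 days: 238 > 138 is true
  item category ∈ {apparel, furniture}: media is not in the set → false
  return reason = other: defective == other is false
  days since delivery < 130 days: 238 < 130 is false
  item price ≤ 865.41 USD: 2127.19 ≤ 865.41 is false
  item category ∈ {electronics, jewelry, media}: media is in the set → true
  NOT packaging opened: no → true
Combine:
[1.1] true AND true = true
[1.2] true AND false = false
[1] true OR false = true
[2.1] true → false = false
[2.2] false OR false = false
[2] false → false (antecedent false ⇒ implication holds) = true
[3.1] exactly-one(false, true) = true
[3.2.1.1.1] false AND false AND false = false
[3.2.1.1] NOT false = true
[3.2.1] NOT true = false
[3.2] NOT false = true
[3] true OR true = true
[4.1] false OR false = false
[4.2] true AND true = true
[4] exactly-one(false, true) = true
[root] true AND true AND true AND true = true
Overall: true → accepted

Accepted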